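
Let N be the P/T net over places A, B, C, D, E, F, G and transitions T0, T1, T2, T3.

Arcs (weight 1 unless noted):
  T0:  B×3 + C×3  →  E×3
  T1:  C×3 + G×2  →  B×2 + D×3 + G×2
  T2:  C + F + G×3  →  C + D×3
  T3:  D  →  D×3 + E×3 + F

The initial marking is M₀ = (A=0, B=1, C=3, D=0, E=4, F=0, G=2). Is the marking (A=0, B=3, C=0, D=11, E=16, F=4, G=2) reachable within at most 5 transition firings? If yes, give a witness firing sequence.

step 1: fire T1:  (A=0, B=1, C=3, D=0, E=4, F=0, G=2) → (A=0, B=3, C=0, D=3, E=4, F=0, G=2)
step 2: fire T3:  (A=0, B=3, C=0, D=3, E=4, F=0, G=2) → (A=0, B=3, C=0, D=5, E=7, F=1, G=2)
step 3: fire T3:  (A=0, B=3, C=0, D=5, E=7, F=1, G=2) → (A=0, B=3, C=0, D=7, E=10, F=2, G=2)
step 4: fire T3:  (A=0, B=3, C=0, D=7, E=10, F=2, G=2) → (A=0, B=3, C=0, D=9, E=13, F=3, G=2)
step 5: fire T3:  (A=0, B=3, C=0, D=9, E=13, F=3, G=2) → (A=0, B=3, C=0, D=11, E=16, F=4, G=2)

YES — reachable via ⟨T1, T3, T3, T3, T3⟩ (5 firings)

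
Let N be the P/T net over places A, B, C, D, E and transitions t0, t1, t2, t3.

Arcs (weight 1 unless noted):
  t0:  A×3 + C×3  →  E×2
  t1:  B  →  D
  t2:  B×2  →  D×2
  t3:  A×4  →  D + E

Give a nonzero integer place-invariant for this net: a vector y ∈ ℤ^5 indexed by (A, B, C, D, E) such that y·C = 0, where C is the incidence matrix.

Incidence matrix C (rows=places, cols=transitions):
       t0   t1   t2   t3
    A  -3    0    0   -4
    B   0   -1   -2    0
    C  -3    0    0    0
    D   0    1    2    1
    E   2    0    0    1

Candidate y = [1, 4, -1, 4, 0]; check y·C column-wise:
  col t0: 1·-3 + 4·0 + -1·-3 + 4·0 + 0·2 = 0
  col t1: 1·0 + 4·-1 + -1·0 + 4·1 = 0
  col t2: 1·0 + 4·-2 + -1·0 + 4·2 = 0
  col t3: 1·-4 + 4·0 + -1·0 + 4·1 + 0·1 = 0

y = (A:1, B:4, C:-1, D:4, E:0)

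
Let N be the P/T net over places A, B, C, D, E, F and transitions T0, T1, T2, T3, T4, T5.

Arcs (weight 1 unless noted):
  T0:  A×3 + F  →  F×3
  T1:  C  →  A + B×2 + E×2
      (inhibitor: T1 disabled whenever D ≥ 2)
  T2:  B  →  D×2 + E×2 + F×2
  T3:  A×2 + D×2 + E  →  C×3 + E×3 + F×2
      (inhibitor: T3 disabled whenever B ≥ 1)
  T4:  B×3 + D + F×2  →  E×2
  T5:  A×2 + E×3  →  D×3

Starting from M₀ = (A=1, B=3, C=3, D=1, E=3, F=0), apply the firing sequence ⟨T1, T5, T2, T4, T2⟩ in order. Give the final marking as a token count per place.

(A=0, B=0, C=2, D=7, E=8, F=2)

step 1: fire T1:  (A=1, B=3, C=3, D=1, E=3, F=0) → (A=2, B=5, C=2, D=1, E=5, F=0)
step 2: fire T5:  (A=2, B=5, C=2, D=1, E=5, F=0) → (A=0, B=5, C=2, D=4, E=2, F=0)
step 3: fire T2:  (A=0, B=5, C=2, D=4, E=2, F=0) → (A=0, B=4, C=2, D=6, E=4, F=2)
step 4: fire T4:  (A=0, B=4, C=2, D=6, E=4, F=2) → (A=0, B=1, C=2, D=5, E=6, F=0)
step 5: fire T2:  (A=0, B=1, C=2, D=5, E=6, F=0) → (A=0, B=0, C=2, D=7, E=8, F=2)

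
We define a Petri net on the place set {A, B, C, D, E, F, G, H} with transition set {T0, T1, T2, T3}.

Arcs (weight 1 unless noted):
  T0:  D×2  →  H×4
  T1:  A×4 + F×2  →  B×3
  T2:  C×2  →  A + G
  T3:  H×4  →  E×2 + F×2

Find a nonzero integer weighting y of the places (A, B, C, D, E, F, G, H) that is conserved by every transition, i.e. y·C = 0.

y = (A:6, B:8, C:3, D:0, E:0, F:0, G:0, H:0)

Incidence matrix C (rows=places, cols=transitions):
       T0   T1   T2   T3
    A   0   -4    1    0
    B   0    3    0    0
    C   0    0   -2    0
    D  -2    0    0    0
    E   0    0    0    2
    F   0   -2    0    2
    G   0    0    1    0
    H   4    0    0   -4

Candidate y = [6, 8, 3, 0, 0, 0, 0, 0]; check y·C column-wise:
  col T0: 6·0 + 8·0 + 3·0 + 0·-2 + 0·4 = 0
  col T1: 6·-4 + 8·3 + 3·0 + 0·-2 = 0
  col T2: 6·1 + 8·0 + 3·-2 + 0·1 = 0
  col T3: 6·0 + 8·0 + 3·0 + 0·2 + 0·2 + 0·-4 = 0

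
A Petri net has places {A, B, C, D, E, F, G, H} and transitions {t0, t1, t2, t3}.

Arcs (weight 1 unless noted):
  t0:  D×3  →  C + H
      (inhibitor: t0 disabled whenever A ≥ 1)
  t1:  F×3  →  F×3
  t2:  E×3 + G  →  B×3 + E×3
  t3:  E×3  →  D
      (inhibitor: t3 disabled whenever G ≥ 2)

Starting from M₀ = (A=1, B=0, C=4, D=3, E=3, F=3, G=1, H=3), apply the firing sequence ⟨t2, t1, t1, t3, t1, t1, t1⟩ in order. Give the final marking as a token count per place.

(A=1, B=3, C=4, D=4, E=0, F=3, G=0, H=3)

step 1: fire t2:  (A=1, B=0, C=4, D=3, E=3, F=3, G=1, H=3) → (A=1, B=3, C=4, D=3, E=3, F=3, G=0, H=3)
step 2: fire t1:  (A=1, B=3, C=4, D=3, E=3, F=3, G=0, H=3) → (A=1, B=3, C=4, D=3, E=3, F=3, G=0, H=3)
step 3: fire t1:  (A=1, B=3, C=4, D=3, E=3, F=3, G=0, H=3) → (A=1, B=3, C=4, D=3, E=3, F=3, G=0, H=3)
step 4: fire t3:  (A=1, B=3, C=4, D=3, E=3, F=3, G=0, H=3) → (A=1, B=3, C=4, D=4, E=0, F=3, G=0, H=3)
step 5: fire t1:  (A=1, B=3, C=4, D=4, E=0, F=3, G=0, H=3) → (A=1, B=3, C=4, D=4, E=0, F=3, G=0, H=3)
step 6: fire t1:  (A=1, B=3, C=4, D=4, E=0, F=3, G=0, H=3) → (A=1, B=3, C=4, D=4, E=0, F=3, G=0, H=3)
step 7: fire t1:  (A=1, B=3, C=4, D=4, E=0, F=3, G=0, H=3) → (A=1, B=3, C=4, D=4, E=0, F=3, G=0, H=3)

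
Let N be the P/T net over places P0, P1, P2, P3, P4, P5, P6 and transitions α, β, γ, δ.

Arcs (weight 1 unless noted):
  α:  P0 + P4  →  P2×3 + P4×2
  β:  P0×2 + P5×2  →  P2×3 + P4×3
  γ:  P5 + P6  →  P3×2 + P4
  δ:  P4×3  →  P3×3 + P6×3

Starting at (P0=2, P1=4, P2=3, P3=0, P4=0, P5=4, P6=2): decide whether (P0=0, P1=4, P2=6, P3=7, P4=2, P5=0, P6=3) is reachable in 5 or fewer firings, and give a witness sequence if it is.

YES — reachable via ⟨β, γ, γ, δ⟩ (4 firings)

step 1: fire β:  (P0=2, P1=4, P2=3, P3=0, P4=0, P5=4, P6=2) → (P0=0, P1=4, P2=6, P3=0, P4=3, P5=2, P6=2)
step 2: fire γ:  (P0=0, P1=4, P2=6, P3=0, P4=3, P5=2, P6=2) → (P0=0, P1=4, P2=6, P3=2, P4=4, P5=1, P6=1)
step 3: fire γ:  (P0=0, P1=4, P2=6, P3=2, P4=4, P5=1, P6=1) → (P0=0, P1=4, P2=6, P3=4, P4=5, P5=0, P6=0)
step 4: fire δ:  (P0=0, P1=4, P2=6, P3=4, P4=5, P5=0, P6=0) → (P0=0, P1=4, P2=6, P3=7, P4=2, P5=0, P6=3)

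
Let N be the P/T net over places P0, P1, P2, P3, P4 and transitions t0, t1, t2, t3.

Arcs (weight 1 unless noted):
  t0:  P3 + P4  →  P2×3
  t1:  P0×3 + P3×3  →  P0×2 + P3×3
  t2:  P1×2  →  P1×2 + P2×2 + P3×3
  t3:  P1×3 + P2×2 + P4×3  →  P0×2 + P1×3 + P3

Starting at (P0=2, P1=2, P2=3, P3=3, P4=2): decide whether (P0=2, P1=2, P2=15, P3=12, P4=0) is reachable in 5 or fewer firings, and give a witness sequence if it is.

depth 0: 1 marking
depth 1: 3 markings reached so far
depth 2: 6 markings reached so far
depth 3: 9 markings reached so far
depth 4: 12 markings reached so far
depth 5: 15 markings reached so far
target is not among the 15 markings reachable within 5 steps

NO — not reachable within 5 firings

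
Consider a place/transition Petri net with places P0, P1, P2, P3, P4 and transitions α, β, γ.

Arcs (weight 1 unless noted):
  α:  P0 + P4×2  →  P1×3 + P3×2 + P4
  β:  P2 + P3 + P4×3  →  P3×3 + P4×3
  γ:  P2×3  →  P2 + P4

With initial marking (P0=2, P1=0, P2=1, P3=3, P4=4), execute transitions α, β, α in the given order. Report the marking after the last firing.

(P0=0, P1=6, P2=0, P3=9, P4=2)

step 1: fire α:  (P0=2, P1=0, P2=1, P3=3, P4=4) → (P0=1, P1=3, P2=1, P3=5, P4=3)
step 2: fire β:  (P0=1, P1=3, P2=1, P3=5, P4=3) → (P0=1, P1=3, P2=0, P3=7, P4=3)
step 3: fire α:  (P0=1, P1=3, P2=0, P3=7, P4=3) → (P0=0, P1=6, P2=0, P3=9, P4=2)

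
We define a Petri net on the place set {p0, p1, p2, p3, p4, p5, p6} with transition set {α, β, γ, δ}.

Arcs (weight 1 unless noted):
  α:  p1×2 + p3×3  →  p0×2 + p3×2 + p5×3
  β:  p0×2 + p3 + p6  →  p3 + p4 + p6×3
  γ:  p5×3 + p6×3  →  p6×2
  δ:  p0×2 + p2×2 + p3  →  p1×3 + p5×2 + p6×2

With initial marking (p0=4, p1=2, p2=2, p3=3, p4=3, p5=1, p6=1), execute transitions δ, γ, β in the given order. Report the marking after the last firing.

(p0=0, p1=5, p2=0, p3=2, p4=4, p5=0, p6=4)

step 1: fire δ:  (p0=4, p1=2, p2=2, p3=3, p4=3, p5=1, p6=1) → (p0=2, p1=5, p2=0, p3=2, p4=3, p5=3, p6=3)
step 2: fire γ:  (p0=2, p1=5, p2=0, p3=2, p4=3, p5=3, p6=3) → (p0=2, p1=5, p2=0, p3=2, p4=3, p5=0, p6=2)
step 3: fire β:  (p0=2, p1=5, p2=0, p3=2, p4=3, p5=0, p6=2) → (p0=0, p1=5, p2=0, p3=2, p4=4, p5=0, p6=4)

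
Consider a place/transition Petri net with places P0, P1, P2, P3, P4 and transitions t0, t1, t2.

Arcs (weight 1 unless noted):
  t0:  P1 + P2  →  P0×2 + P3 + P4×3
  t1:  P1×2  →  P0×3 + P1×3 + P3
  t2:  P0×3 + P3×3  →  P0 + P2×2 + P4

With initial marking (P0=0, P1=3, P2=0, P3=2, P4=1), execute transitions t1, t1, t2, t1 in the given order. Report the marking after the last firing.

(P0=7, P1=6, P2=2, P3=2, P4=2)

step 1: fire t1:  (P0=0, P1=3, P2=0, P3=2, P4=1) → (P0=3, P1=4, P2=0, P3=3, P4=1)
step 2: fire t1:  (P0=3, P1=4, P2=0, P3=3, P4=1) → (P0=6, P1=5, P2=0, P3=4, P4=1)
step 3: fire t2:  (P0=6, P1=5, P2=0, P3=4, P4=1) → (P0=4, P1=5, P2=2, P3=1, P4=2)
step 4: fire t1:  (P0=4, P1=5, P2=2, P3=1, P4=2) → (P0=7, P1=6, P2=2, P3=2, P4=2)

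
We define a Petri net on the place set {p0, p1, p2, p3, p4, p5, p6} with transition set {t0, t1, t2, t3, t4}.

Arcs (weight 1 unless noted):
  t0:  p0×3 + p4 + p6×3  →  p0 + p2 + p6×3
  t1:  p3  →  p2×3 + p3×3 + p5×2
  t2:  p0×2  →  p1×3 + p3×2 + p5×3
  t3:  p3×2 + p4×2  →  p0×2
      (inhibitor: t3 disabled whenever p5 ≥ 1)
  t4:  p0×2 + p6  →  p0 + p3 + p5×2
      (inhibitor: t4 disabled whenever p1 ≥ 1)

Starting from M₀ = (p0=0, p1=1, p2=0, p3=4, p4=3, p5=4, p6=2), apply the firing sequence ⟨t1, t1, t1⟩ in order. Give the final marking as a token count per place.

(p0=0, p1=1, p2=9, p3=10, p4=3, p5=10, p6=2)

step 1: fire t1:  (p0=0, p1=1, p2=0, p3=4, p4=3, p5=4, p6=2) → (p0=0, p1=1, p2=3, p3=6, p4=3, p5=6, p6=2)
step 2: fire t1:  (p0=0, p1=1, p2=3, p3=6, p4=3, p5=6, p6=2) → (p0=0, p1=1, p2=6, p3=8, p4=3, p5=8, p6=2)
step 3: fire t1:  (p0=0, p1=1, p2=6, p3=8, p4=3, p5=8, p6=2) → (p0=0, p1=1, p2=9, p3=10, p4=3, p5=10, p6=2)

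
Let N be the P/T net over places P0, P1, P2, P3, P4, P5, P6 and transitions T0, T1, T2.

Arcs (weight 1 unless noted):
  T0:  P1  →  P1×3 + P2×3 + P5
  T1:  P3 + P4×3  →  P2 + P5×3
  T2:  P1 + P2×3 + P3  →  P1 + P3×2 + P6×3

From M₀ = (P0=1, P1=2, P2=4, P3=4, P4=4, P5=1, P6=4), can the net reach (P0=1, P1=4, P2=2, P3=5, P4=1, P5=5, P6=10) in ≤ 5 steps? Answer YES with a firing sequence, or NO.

YES — reachable via ⟨T0, T1, T2, T2⟩ (4 firings)

step 1: fire T0:  (P0=1, P1=2, P2=4, P3=4, P4=4, P5=1, P6=4) → (P0=1, P1=4, P2=7, P3=4, P4=4, P5=2, P6=4)
step 2: fire T1:  (P0=1, P1=4, P2=7, P3=4, P4=4, P5=2, P6=4) → (P0=1, P1=4, P2=8, P3=3, P4=1, P5=5, P6=4)
step 3: fire T2:  (P0=1, P1=4, P2=8, P3=3, P4=1, P5=5, P6=4) → (P0=1, P1=4, P2=5, P3=4, P4=1, P5=5, P6=7)
step 4: fire T2:  (P0=1, P1=4, P2=5, P3=4, P4=1, P5=5, P6=7) → (P0=1, P1=4, P2=2, P3=5, P4=1, P5=5, P6=10)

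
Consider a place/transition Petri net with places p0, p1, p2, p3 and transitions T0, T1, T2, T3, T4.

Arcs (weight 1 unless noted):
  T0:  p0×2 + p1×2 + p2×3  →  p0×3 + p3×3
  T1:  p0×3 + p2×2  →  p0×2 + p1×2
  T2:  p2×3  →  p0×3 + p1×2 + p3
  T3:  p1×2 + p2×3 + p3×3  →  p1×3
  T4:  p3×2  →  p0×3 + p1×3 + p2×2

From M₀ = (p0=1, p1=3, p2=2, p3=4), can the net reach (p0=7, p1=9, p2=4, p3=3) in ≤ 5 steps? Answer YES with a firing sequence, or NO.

depth 0: 1 marking
depth 1: 2 markings reached so far
depth 2: 6 markings reached so far
depth 3: 10 markings reached so far
depth 4: 18 markings reached so far
depth 5: 23 markings reached so far
target is not among the 23 markings reachable within 5 steps

NO — not reachable within 5 firings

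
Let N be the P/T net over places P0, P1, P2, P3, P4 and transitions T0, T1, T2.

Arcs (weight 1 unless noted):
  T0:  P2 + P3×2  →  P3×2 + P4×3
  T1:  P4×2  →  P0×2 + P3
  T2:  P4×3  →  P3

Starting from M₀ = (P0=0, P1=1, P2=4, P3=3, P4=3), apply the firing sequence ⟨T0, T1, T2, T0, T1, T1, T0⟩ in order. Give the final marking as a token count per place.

step 1: fire T0:  (P0=0, P1=1, P2=4, P3=3, P4=3) → (P0=0, P1=1, P2=3, P3=3, P4=6)
step 2: fire T1:  (P0=0, P1=1, P2=3, P3=3, P4=6) → (P0=2, P1=1, P2=3, P3=4, P4=4)
step 3: fire T2:  (P0=2, P1=1, P2=3, P3=4, P4=4) → (P0=2, P1=1, P2=3, P3=5, P4=1)
step 4: fire T0:  (P0=2, P1=1, P2=3, P3=5, P4=1) → (P0=2, P1=1, P2=2, P3=5, P4=4)
step 5: fire T1:  (P0=2, P1=1, P2=2, P3=5, P4=4) → (P0=4, P1=1, P2=2, P3=6, P4=2)
step 6: fire T1:  (P0=4, P1=1, P2=2, P3=6, P4=2) → (P0=6, P1=1, P2=2, P3=7, P4=0)
step 7: fire T0:  (P0=6, P1=1, P2=2, P3=7, P4=0) → (P0=6, P1=1, P2=1, P3=7, P4=3)

(P0=6, P1=1, P2=1, P3=7, P4=3)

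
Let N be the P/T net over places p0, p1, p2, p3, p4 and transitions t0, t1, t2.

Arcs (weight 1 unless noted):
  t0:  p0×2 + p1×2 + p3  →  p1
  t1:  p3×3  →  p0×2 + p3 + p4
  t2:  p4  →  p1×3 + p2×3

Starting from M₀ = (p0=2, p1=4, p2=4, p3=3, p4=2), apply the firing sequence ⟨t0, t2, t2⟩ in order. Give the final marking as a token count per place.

(p0=0, p1=9, p2=10, p3=2, p4=0)

step 1: fire t0:  (p0=2, p1=4, p2=4, p3=3, p4=2) → (p0=0, p1=3, p2=4, p3=2, p4=2)
step 2: fire t2:  (p0=0, p1=3, p2=4, p3=2, p4=2) → (p0=0, p1=6, p2=7, p3=2, p4=1)
step 3: fire t2:  (p0=0, p1=6, p2=7, p3=2, p4=1) → (p0=0, p1=9, p2=10, p3=2, p4=0)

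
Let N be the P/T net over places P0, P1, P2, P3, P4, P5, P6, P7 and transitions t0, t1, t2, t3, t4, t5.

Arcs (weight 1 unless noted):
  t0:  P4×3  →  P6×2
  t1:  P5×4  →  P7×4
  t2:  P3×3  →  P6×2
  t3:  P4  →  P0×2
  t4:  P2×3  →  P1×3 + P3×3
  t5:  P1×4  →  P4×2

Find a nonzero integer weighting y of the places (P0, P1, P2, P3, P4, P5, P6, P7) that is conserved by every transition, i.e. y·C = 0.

Incidence matrix C (rows=places, cols=transitions):
       t0   t1   t2   t3   t4   t5
   P0   0    0    0    2    0    0
   P1   0    0    0    0    3   -4
   P2   0    0    0    0   -3    0
   P3   0    0   -3    0    3    0
   P4  -3    0    0   -1    0    2
   P5   0   -4    0    0    0    0
   P6   2    0    2    0    0    0
   P7   0    4    0    0    0    0

Candidate y = [1, 1, 3, 2, 2, 0, 3, 0]; check y·C column-wise:
  col t0: 1·0 + 1·0 + 3·0 + 2·0 + 2·-3 + 3·2 = 0
  col t1: 1·0 + 1·0 + 3·0 + 2·0 + 2·0 + 0·-4 + 3·0 + 0·4 = 0
  col t2: 1·0 + 1·0 + 3·0 + 2·-3 + 2·0 + 3·2 = 0
  col t3: 1·2 + 1·0 + 3·0 + 2·0 + 2·-1 + 3·0 = 0
  col t4: 1·0 + 1·3 + 3·-3 + 2·3 + 2·0 + 3·0 = 0
  col t5: 1·0 + 1·-4 + 3·0 + 2·0 + 2·2 + 3·0 = 0

y = (P0:1, P1:1, P2:3, P3:2, P4:2, P5:0, P6:3, P7:0)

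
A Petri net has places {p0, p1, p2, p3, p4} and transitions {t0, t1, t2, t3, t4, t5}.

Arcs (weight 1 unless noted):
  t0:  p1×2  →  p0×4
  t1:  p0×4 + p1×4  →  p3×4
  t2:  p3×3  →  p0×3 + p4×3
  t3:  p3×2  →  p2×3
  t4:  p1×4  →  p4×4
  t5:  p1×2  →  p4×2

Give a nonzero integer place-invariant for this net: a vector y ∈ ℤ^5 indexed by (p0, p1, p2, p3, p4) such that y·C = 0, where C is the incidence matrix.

Incidence matrix C (rows=places, cols=transitions):
       t0   t1   t2   t3   t4   t5
   p0   4   -4    3    0    0    0
   p1  -2   -4    0    0   -4   -2
   p2   0    0    0    3    0    0
   p3   0    4   -3   -2    0    0
   p4   0    0    3    0    4    2

Candidate y = [1, 2, 2, 3, 2]; check y·C column-wise:
  col t0: 1·4 + 2·-2 + 2·0 + 3·0 + 2·0 = 0
  col t1: 1·-4 + 2·-4 + 2·0 + 3·4 + 2·0 = 0
  col t2: 1·3 + 2·0 + 2·0 + 3·-3 + 2·3 = 0
  col t3: 1·0 + 2·0 + 2·3 + 3·-2 + 2·0 = 0
  col t4: 1·0 + 2·-4 + 2·0 + 3·0 + 2·4 = 0
  col t5: 1·0 + 2·-2 + 2·0 + 3·0 + 2·2 = 0

y = (p0:1, p1:2, p2:2, p3:3, p4:2)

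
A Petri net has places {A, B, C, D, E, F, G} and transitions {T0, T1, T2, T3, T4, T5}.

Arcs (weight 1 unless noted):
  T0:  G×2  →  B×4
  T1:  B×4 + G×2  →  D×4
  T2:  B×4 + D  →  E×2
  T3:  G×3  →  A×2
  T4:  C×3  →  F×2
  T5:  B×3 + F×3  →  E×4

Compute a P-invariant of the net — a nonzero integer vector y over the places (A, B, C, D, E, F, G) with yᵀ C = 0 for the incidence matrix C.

y = (A:3, B:1, C:2, D:2, E:3, F:3, G:2)

Incidence matrix C (rows=places, cols=transitions):
       T0   T1   T2   T3   T4   T5
    A   0    0    0    2    0    0
    B   4   -4   -4    0    0   -3
    C   0    0    0    0   -3    0
    D   0    4   -1    0    0    0
    E   0    0    2    0    0    4
    F   0    0    0    0    2   -3
    G  -2   -2    0   -3    0    0

Candidate y = [3, 1, 2, 2, 3, 3, 2]; check y·C column-wise:
  col T0: 3·0 + 1·4 + 2·0 + 2·0 + 3·0 + 3·0 + 2·-2 = 0
  col T1: 3·0 + 1·-4 + 2·0 + 2·4 + 3·0 + 3·0 + 2·-2 = 0
  col T2: 3·0 + 1·-4 + 2·0 + 2·-1 + 3·2 + 3·0 + 2·0 = 0
  col T3: 3·2 + 1·0 + 2·0 + 2·0 + 3·0 + 3·0 + 2·-3 = 0
  col T4: 3·0 + 1·0 + 2·-3 + 2·0 + 3·0 + 3·2 + 2·0 = 0
  col T5: 3·0 + 1·-3 + 2·0 + 2·0 + 3·4 + 3·-3 + 2·0 = 0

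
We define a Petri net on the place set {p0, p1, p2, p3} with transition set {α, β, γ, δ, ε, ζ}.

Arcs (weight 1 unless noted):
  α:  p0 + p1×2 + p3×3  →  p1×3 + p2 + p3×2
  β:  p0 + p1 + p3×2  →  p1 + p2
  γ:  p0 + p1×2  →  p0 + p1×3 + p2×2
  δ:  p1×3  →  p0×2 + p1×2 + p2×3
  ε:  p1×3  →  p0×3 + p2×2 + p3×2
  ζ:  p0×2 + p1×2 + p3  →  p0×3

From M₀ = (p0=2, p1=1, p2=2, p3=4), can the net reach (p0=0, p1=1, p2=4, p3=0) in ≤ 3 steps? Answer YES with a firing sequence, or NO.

step 1: fire β:  (p0=2, p1=1, p2=2, p3=4) → (p0=1, p1=1, p2=3, p3=2)
step 2: fire β:  (p0=1, p1=1, p2=3, p3=2) → (p0=0, p1=1, p2=4, p3=0)

YES — reachable via ⟨β, β⟩ (2 firings)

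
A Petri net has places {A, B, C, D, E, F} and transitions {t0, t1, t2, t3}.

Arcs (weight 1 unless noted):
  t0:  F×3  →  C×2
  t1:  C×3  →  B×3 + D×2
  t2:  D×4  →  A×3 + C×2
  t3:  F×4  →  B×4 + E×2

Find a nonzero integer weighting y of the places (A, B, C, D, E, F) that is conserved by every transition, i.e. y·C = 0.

Incidence matrix C (rows=places, cols=transitions):
       t0   t1   t2   t3
    A   0    0    3    0
    B   0    3    0    4
    C   2   -3    2    0
    D   0    2   -4    0
    E   0    0    0    2
    F  -3    0    0   -4

Candidate y = [4, -2, 0, 3, 4, 0]; check y·C column-wise:
  col t0: 4·0 + -2·0 + 0·2 + 3·0 + 4·0 + 0·-3 = 0
  col t1: 4·0 + -2·3 + 0·-3 + 3·2 + 4·0 = 0
  col t2: 4·3 + -2·0 + 0·2 + 3·-4 + 4·0 = 0
  col t3: 4·0 + -2·4 + 3·0 + 4·2 + 0·-4 = 0

y = (A:4, B:-2, C:0, D:3, E:4, F:0)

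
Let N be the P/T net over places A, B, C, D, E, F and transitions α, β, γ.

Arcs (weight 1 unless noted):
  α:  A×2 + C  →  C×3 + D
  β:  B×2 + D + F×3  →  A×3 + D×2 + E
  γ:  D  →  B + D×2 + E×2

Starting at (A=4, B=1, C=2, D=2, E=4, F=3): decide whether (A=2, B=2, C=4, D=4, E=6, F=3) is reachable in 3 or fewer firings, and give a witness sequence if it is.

YES — reachable via ⟨α, γ⟩ (2 firings)

step 1: fire α:  (A=4, B=1, C=2, D=2, E=4, F=3) → (A=2, B=1, C=4, D=3, E=4, F=3)
step 2: fire γ:  (A=2, B=1, C=4, D=3, E=4, F=3) → (A=2, B=2, C=4, D=4, E=6, F=3)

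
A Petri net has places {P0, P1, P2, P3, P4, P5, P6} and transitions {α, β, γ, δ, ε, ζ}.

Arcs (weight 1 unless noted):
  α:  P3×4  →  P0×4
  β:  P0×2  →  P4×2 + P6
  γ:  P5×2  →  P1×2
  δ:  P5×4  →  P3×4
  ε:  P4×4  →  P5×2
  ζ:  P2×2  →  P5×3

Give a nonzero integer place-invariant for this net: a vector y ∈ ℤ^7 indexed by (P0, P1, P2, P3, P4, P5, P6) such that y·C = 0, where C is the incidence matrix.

y = (P0:2, P1:2, P2:3, P3:2, P4:1, P5:2, P6:2)

Incidence matrix C (rows=places, cols=transitions):
        α    β    γ    δ    ε    ζ
   P0   4   -2    0    0    0    0
   P1   0    0    2    0    0    0
   P2   0    0    0    0    0   -2
   P3  -4    0    0    4    0    0
   P4   0    2    0    0   -4    0
   P5   0    0   -2   -4    2    3
   P6   0    1    0    0    0    0

Candidate y = [2, 2, 3, 2, 1, 2, 2]; check y·C column-wise:
  col α: 2·4 + 2·0 + 3·0 + 2·-4 + 1·0 + 2·0 + 2·0 = 0
  col β: 2·-2 + 2·0 + 3·0 + 2·0 + 1·2 + 2·0 + 2·1 = 0
  col γ: 2·0 + 2·2 + 3·0 + 2·0 + 1·0 + 2·-2 + 2·0 = 0
  col δ: 2·0 + 2·0 + 3·0 + 2·4 + 1·0 + 2·-4 + 2·0 = 0
  col ε: 2·0 + 2·0 + 3·0 + 2·0 + 1·-4 + 2·2 + 2·0 = 0
  col ζ: 2·0 + 2·0 + 3·-2 + 2·0 + 1·0 + 2·3 + 2·0 = 0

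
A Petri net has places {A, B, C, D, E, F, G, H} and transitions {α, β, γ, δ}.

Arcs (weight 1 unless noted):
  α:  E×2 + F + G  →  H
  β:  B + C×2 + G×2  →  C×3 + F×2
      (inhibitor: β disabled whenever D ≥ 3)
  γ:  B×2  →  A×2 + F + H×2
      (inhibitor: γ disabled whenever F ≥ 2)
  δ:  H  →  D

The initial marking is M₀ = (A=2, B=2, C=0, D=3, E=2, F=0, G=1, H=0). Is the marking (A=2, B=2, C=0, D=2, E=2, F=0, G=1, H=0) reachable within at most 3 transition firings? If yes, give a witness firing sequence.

depth 0: 1 marking
depth 1: 2 markings reached so far
depth 2: 4 markings reached so far
depth 3: 6 markings reached so far
target is not among the 6 markings reachable within 3 steps

NO — not reachable within 3 firings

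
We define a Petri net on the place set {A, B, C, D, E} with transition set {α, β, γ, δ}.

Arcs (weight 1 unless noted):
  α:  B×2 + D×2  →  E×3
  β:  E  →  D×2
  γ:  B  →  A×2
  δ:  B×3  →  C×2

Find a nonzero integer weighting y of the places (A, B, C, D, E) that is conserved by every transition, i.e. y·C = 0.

y = (A:1, B:2, C:3, D:1, E:2)

Incidence matrix C (rows=places, cols=transitions):
        α    β    γ    δ
    A   0    0    2    0
    B  -2    0   -1   -3
    C   0    0    0    2
    D  -2    2    0    0
    E   3   -1    0    0

Candidate y = [1, 2, 3, 1, 2]; check y·C column-wise:
  col α: 1·0 + 2·-2 + 3·0 + 1·-2 + 2·3 = 0
  col β: 1·0 + 2·0 + 3·0 + 1·2 + 2·-1 = 0
  col γ: 1·2 + 2·-1 + 3·0 + 1·0 + 2·0 = 0
  col δ: 1·0 + 2·-3 + 3·2 + 1·0 + 2·0 = 0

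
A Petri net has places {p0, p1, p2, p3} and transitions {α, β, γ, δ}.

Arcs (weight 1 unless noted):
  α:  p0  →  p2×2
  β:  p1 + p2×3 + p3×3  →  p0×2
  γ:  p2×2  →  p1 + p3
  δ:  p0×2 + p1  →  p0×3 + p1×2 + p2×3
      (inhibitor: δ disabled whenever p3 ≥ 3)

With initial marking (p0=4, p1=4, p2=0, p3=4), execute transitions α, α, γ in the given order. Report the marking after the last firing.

step 1: fire α:  (p0=4, p1=4, p2=0, p3=4) → (p0=3, p1=4, p2=2, p3=4)
step 2: fire α:  (p0=3, p1=4, p2=2, p3=4) → (p0=2, p1=4, p2=4, p3=4)
step 3: fire γ:  (p0=2, p1=4, p2=4, p3=4) → (p0=2, p1=5, p2=2, p3=5)

(p0=2, p1=5, p2=2, p3=5)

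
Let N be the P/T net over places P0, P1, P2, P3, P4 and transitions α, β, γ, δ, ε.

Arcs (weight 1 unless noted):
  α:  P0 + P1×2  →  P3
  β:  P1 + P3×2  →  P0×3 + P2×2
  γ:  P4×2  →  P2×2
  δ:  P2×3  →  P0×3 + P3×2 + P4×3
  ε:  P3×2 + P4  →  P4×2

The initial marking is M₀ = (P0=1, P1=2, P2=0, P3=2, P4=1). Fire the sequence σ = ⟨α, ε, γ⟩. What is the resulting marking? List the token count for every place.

step 1: fire α:  (P0=1, P1=2, P2=0, P3=2, P4=1) → (P0=0, P1=0, P2=0, P3=3, P4=1)
step 2: fire ε:  (P0=0, P1=0, P2=0, P3=3, P4=1) → (P0=0, P1=0, P2=0, P3=1, P4=2)
step 3: fire γ:  (P0=0, P1=0, P2=0, P3=1, P4=2) → (P0=0, P1=0, P2=2, P3=1, P4=0)

(P0=0, P1=0, P2=2, P3=1, P4=0)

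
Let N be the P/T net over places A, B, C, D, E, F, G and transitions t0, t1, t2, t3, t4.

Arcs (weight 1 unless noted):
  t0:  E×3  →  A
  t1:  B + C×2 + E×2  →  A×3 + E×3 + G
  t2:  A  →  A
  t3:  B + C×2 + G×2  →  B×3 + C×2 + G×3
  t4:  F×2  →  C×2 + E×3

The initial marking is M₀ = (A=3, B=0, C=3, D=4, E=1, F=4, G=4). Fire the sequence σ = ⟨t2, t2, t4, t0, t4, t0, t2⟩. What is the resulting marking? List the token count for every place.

step 1: fire t2:  (A=3, B=0, C=3, D=4, E=1, F=4, G=4) → (A=3, B=0, C=3, D=4, E=1, F=4, G=4)
step 2: fire t2:  (A=3, B=0, C=3, D=4, E=1, F=4, G=4) → (A=3, B=0, C=3, D=4, E=1, F=4, G=4)
step 3: fire t4:  (A=3, B=0, C=3, D=4, E=1, F=4, G=4) → (A=3, B=0, C=5, D=4, E=4, F=2, G=4)
step 4: fire t0:  (A=3, B=0, C=5, D=4, E=4, F=2, G=4) → (A=4, B=0, C=5, D=4, E=1, F=2, G=4)
step 5: fire t4:  (A=4, B=0, C=5, D=4, E=1, F=2, G=4) → (A=4, B=0, C=7, D=4, E=4, F=0, G=4)
step 6: fire t0:  (A=4, B=0, C=7, D=4, E=4, F=0, G=4) → (A=5, B=0, C=7, D=4, E=1, F=0, G=4)
step 7: fire t2:  (A=5, B=0, C=7, D=4, E=1, F=0, G=4) → (A=5, B=0, C=7, D=4, E=1, F=0, G=4)

(A=5, B=0, C=7, D=4, E=1, F=0, G=4)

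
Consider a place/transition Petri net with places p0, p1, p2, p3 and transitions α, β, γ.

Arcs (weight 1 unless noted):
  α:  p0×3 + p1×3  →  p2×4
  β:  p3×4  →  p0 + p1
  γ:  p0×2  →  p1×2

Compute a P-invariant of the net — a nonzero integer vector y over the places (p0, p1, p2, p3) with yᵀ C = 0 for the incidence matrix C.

y = (p0:2, p1:2, p2:3, p3:1)

Incidence matrix C (rows=places, cols=transitions):
        α    β    γ
   p0  -3    1   -2
   p1  -3    1    2
   p2   4    0    0
   p3   0   -4    0

Candidate y = [2, 2, 3, 1]; check y·C column-wise:
  col α: 2·-3 + 2·-3 + 3·4 + 1·0 = 0
  col β: 2·1 + 2·1 + 3·0 + 1·-4 = 0
  col γ: 2·-2 + 2·2 + 3·0 + 1·0 = 0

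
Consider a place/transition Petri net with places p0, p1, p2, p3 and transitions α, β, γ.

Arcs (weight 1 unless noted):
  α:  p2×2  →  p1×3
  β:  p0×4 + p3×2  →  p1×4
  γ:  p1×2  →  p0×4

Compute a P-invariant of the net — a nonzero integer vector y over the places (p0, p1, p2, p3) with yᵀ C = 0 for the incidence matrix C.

Incidence matrix C (rows=places, cols=transitions):
        α    β    γ
   p0   0   -4    4
   p1   3    4   -2
   p2  -2    0    0
   p3   0   -2    0

Candidate y = [1, 2, 3, 2]; check y·C column-wise:
  col α: 1·0 + 2·3 + 3·-2 + 2·0 = 0
  col β: 1·-4 + 2·4 + 3·0 + 2·-2 = 0
  col γ: 1·4 + 2·-2 + 3·0 + 2·0 = 0

y = (p0:1, p1:2, p2:3, p3:2)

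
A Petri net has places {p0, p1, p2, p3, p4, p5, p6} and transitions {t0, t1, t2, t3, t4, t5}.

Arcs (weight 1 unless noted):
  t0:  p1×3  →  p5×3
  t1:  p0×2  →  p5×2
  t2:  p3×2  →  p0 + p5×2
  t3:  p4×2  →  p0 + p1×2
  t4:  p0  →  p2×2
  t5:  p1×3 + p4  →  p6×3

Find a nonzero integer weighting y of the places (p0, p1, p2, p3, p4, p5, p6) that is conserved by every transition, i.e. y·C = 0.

y = (p0:2, p1:2, p2:1, p3:3, p4:3, p5:2, p6:3)

Incidence matrix C (rows=places, cols=transitions):
       t0   t1   t2   t3   t4   t5
   p0   0   -2    1    1   -1    0
   p1  -3    0    0    2    0   -3
   p2   0    0    0    0    2    0
   p3   0    0   -2    0    0    0
   p4   0    0    0   -2    0   -1
   p5   3    2    2    0    0    0
   p6   0    0    0    0    0    3

Candidate y = [2, 2, 1, 3, 3, 2, 3]; check y·C column-wise:
  col t0: 2·0 + 2·-3 + 1·0 + 3·0 + 3·0 + 2·3 + 3·0 = 0
  col t1: 2·-2 + 2·0 + 1·0 + 3·0 + 3·0 + 2·2 + 3·0 = 0
  col t2: 2·1 + 2·0 + 1·0 + 3·-2 + 3·0 + 2·2 + 3·0 = 0
  col t3: 2·1 + 2·2 + 1·0 + 3·0 + 3·-2 + 2·0 + 3·0 = 0
  col t4: 2·-1 + 2·0 + 1·2 + 3·0 + 3·0 + 2·0 + 3·0 = 0
  col t5: 2·0 + 2·-3 + 1·0 + 3·0 + 3·-1 + 2·0 + 3·3 = 0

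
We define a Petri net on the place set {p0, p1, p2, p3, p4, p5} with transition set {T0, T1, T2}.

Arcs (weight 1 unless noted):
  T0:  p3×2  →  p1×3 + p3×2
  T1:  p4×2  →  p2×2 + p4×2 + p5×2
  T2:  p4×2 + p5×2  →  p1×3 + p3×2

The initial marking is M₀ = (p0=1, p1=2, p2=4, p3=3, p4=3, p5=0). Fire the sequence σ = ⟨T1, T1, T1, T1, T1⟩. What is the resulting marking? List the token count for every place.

(p0=1, p1=2, p2=14, p3=3, p4=3, p5=10)

step 1: fire T1:  (p0=1, p1=2, p2=4, p3=3, p4=3, p5=0) → (p0=1, p1=2, p2=6, p3=3, p4=3, p5=2)
step 2: fire T1:  (p0=1, p1=2, p2=6, p3=3, p4=3, p5=2) → (p0=1, p1=2, p2=8, p3=3, p4=3, p5=4)
step 3: fire T1:  (p0=1, p1=2, p2=8, p3=3, p4=3, p5=4) → (p0=1, p1=2, p2=10, p3=3, p4=3, p5=6)
step 4: fire T1:  (p0=1, p1=2, p2=10, p3=3, p4=3, p5=6) → (p0=1, p1=2, p2=12, p3=3, p4=3, p5=8)
step 5: fire T1:  (p0=1, p1=2, p2=12, p3=3, p4=3, p5=8) → (p0=1, p1=2, p2=14, p3=3, p4=3, p5=10)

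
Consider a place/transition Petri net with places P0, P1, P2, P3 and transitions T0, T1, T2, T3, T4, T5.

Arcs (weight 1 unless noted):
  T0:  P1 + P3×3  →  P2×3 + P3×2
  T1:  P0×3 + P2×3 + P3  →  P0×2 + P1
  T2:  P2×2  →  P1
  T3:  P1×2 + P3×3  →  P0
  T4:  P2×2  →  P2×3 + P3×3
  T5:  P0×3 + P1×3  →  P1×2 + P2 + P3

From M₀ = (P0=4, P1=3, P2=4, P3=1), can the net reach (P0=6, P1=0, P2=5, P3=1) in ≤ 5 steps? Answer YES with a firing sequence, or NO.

depth 0: 1 marking
depth 1: 5 markings reached so far
depth 2: 14 markings reached so far
depth 3: 34 markings reached so far
depth 4: 68 markings reached so far
depth 5: 124 markings reached so far
target is not among the 124 markings reachable within 5 steps

NO — not reachable within 5 firings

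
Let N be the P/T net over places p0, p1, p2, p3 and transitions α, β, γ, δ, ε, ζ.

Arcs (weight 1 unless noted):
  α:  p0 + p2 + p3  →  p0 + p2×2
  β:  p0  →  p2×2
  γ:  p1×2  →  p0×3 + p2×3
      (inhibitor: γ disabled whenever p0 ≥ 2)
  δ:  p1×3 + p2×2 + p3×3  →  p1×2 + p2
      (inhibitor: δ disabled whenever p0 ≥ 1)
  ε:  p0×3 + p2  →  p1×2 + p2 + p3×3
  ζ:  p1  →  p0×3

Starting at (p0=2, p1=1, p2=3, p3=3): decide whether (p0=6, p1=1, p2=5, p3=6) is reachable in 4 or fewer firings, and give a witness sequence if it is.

depth 0: 1 marking
depth 1: 4 markings reached so far
depth 2: 10 markings reached so far
depth 3: 19 markings reached so far
depth 4: 33 markings reached so far
target is not among the 33 markings reachable within 4 steps

NO — not reachable within 4 firings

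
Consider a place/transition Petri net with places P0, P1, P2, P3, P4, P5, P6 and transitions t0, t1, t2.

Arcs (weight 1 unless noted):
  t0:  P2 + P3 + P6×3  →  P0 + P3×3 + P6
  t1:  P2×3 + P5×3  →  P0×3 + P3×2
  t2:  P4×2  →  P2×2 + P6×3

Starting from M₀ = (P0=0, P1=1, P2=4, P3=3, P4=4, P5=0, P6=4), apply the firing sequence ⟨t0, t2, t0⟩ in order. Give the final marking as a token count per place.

(P0=2, P1=1, P2=4, P3=7, P4=2, P5=0, P6=3)

step 1: fire t0:  (P0=0, P1=1, P2=4, P3=3, P4=4, P5=0, P6=4) → (P0=1, P1=1, P2=3, P3=5, P4=4, P5=0, P6=2)
step 2: fire t2:  (P0=1, P1=1, P2=3, P3=5, P4=4, P5=0, P6=2) → (P0=1, P1=1, P2=5, P3=5, P4=2, P5=0, P6=5)
step 3: fire t0:  (P0=1, P1=1, P2=5, P3=5, P4=2, P5=0, P6=5) → (P0=2, P1=1, P2=4, P3=7, P4=2, P5=0, P6=3)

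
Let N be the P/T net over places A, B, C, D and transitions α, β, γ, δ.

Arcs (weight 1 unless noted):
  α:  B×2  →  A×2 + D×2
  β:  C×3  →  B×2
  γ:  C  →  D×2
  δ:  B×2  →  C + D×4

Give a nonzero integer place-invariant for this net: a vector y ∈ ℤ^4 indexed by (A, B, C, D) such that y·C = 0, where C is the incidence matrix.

Incidence matrix C (rows=places, cols=transitions):
        α    β    γ    δ
    A   2    0    0    0
    B  -2    2    0   -2
    C   0   -3   -1    1
    D   2    0    2    4

Candidate y = [2, 3, 2, 1]; check y·C column-wise:
  col α: 2·2 + 3·-2 + 2·0 + 1·2 = 0
  col β: 2·0 + 3·2 + 2·-3 + 1·0 = 0
  col γ: 2·0 + 3·0 + 2·-1 + 1·2 = 0
  col δ: 2·0 + 3·-2 + 2·1 + 1·4 = 0

y = (A:2, B:3, C:2, D:1)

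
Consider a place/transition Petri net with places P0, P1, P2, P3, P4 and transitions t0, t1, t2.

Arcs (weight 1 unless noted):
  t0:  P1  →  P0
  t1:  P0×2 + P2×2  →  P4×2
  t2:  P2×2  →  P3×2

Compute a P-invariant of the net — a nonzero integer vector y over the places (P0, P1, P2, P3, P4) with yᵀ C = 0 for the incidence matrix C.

y = (P0:1, P1:1, P2:-1, P3:-1, P4:0)

Incidence matrix C (rows=places, cols=transitions):
       t0   t1   t2
   P0   1   -2    0
   P1  -1    0    0
   P2   0   -2   -2
   P3   0    0    2
   P4   0    2    0

Candidate y = [1, 1, -1, -1, 0]; check y·C column-wise:
  col t0: 1·1 + 1·-1 + -1·0 + -1·0 = 0
  col t1: 1·-2 + 1·0 + -1·-2 + -1·0 + 0·2 = 0
  col t2: 1·0 + 1·0 + -1·-2 + -1·2 = 0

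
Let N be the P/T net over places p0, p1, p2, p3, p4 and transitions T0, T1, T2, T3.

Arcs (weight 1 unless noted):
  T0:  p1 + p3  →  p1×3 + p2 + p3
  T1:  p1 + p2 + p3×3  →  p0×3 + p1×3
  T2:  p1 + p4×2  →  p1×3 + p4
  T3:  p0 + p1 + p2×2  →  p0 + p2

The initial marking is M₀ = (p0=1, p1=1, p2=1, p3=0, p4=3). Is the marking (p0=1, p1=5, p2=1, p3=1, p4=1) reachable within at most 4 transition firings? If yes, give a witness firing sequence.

NO — not reachable within 4 firings

depth 0: 1 marking
depth 1: 2 markings reached so far
depth 2: 3 markings reached so far
depth 3: 3 markings reached so far
(frontier empty at depth 3; search complete)
target is not among the 3 markings reachable within 4 steps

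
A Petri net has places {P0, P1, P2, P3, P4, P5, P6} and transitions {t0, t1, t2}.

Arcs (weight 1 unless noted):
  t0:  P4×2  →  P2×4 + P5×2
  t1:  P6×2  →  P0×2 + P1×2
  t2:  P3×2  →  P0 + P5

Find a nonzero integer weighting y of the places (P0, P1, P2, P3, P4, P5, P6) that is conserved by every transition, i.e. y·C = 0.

y = (P0:2, P1:-2, P2:0, P3:1, P4:0, P5:0, P6:0)

Incidence matrix C (rows=places, cols=transitions):
       t0   t1   t2
   P0   0    2    1
   P1   0    2    0
   P2   4    0    0
   P3   0    0   -2
   P4  -2    0    0
   P5   2    0    1
   P6   0   -2    0

Candidate y = [2, -2, 0, 1, 0, 0, 0]; check y·C column-wise:
  col t0: 2·0 + -2·0 + 0·4 + 1·0 + 0·-2 + 0·2 = 0
  col t1: 2·2 + -2·2 + 1·0 + 0·-2 = 0
  col t2: 2·1 + -2·0 + 1·-2 + 0·1 = 0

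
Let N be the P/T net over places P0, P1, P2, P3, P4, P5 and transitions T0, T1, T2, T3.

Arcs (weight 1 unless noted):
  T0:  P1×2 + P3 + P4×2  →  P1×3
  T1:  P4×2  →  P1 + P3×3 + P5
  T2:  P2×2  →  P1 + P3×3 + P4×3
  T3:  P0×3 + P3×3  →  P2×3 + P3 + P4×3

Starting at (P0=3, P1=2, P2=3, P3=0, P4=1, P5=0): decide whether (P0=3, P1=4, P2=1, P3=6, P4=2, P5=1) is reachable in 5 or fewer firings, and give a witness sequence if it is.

step 1: fire T2:  (P0=3, P1=2, P2=3, P3=0, P4=1, P5=0) → (P0=3, P1=3, P2=1, P3=3, P4=4, P5=0)
step 2: fire T1:  (P0=3, P1=3, P2=1, P3=3, P4=4, P5=0) → (P0=3, P1=4, P2=1, P3=6, P4=2, P5=1)

YES — reachable via ⟨T2, T1⟩ (2 firings)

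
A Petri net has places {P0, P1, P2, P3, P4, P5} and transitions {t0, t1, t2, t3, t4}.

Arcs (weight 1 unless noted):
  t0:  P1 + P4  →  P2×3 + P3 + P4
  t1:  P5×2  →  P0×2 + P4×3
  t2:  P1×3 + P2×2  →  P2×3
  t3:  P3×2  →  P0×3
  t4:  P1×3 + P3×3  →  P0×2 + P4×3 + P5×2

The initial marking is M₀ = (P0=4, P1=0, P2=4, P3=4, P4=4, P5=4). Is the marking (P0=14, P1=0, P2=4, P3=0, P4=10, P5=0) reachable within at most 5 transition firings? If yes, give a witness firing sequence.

YES — reachable via ⟨t1, t1, t3, t3⟩ (4 firings)

step 1: fire t1:  (P0=4, P1=0, P2=4, P3=4, P4=4, P5=4) → (P0=6, P1=0, P2=4, P3=4, P4=7, P5=2)
step 2: fire t1:  (P0=6, P1=0, P2=4, P3=4, P4=7, P5=2) → (P0=8, P1=0, P2=4, P3=4, P4=10, P5=0)
step 3: fire t3:  (P0=8, P1=0, P2=4, P3=4, P4=10, P5=0) → (P0=11, P1=0, P2=4, P3=2, P4=10, P5=0)
step 4: fire t3:  (P0=11, P1=0, P2=4, P3=2, P4=10, P5=0) → (P0=14, P1=0, P2=4, P3=0, P4=10, P5=0)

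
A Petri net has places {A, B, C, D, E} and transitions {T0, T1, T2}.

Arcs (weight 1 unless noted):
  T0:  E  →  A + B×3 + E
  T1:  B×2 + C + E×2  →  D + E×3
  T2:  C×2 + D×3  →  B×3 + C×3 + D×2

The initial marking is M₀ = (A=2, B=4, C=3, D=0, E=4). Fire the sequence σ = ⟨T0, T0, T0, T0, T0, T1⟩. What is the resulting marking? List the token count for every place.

step 1: fire T0:  (A=2, B=4, C=3, D=0, E=4) → (A=3, B=7, C=3, D=0, E=4)
step 2: fire T0:  (A=3, B=7, C=3, D=0, E=4) → (A=4, B=10, C=3, D=0, E=4)
step 3: fire T0:  (A=4, B=10, C=3, D=0, E=4) → (A=5, B=13, C=3, D=0, E=4)
step 4: fire T0:  (A=5, B=13, C=3, D=0, E=4) → (A=6, B=16, C=3, D=0, E=4)
step 5: fire T0:  (A=6, B=16, C=3, D=0, E=4) → (A=7, B=19, C=3, D=0, E=4)
step 6: fire T1:  (A=7, B=19, C=3, D=0, E=4) → (A=7, B=17, C=2, D=1, E=5)

(A=7, B=17, C=2, D=1, E=5)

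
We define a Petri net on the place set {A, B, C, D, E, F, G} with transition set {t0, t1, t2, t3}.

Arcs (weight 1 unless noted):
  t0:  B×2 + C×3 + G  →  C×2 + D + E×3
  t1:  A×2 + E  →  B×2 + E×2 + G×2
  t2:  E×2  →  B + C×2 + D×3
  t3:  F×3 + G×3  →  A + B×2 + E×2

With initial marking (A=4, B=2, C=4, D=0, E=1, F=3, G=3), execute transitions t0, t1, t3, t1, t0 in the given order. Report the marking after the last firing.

(A=1, B=4, C=2, D=2, E=11, F=0, G=2)

step 1: fire t0:  (A=4, B=2, C=4, D=0, E=1, F=3, G=3) → (A=4, B=0, C=3, D=1, E=4, F=3, G=2)
step 2: fire t1:  (A=4, B=0, C=3, D=1, E=4, F=3, G=2) → (A=2, B=2, C=3, D=1, E=5, F=3, G=4)
step 3: fire t3:  (A=2, B=2, C=3, D=1, E=5, F=3, G=4) → (A=3, B=4, C=3, D=1, E=7, F=0, G=1)
step 4: fire t1:  (A=3, B=4, C=3, D=1, E=7, F=0, G=1) → (A=1, B=6, C=3, D=1, E=8, F=0, G=3)
step 5: fire t0:  (A=1, B=6, C=3, D=1, E=8, F=0, G=3) → (A=1, B=4, C=2, D=2, E=11, F=0, G=2)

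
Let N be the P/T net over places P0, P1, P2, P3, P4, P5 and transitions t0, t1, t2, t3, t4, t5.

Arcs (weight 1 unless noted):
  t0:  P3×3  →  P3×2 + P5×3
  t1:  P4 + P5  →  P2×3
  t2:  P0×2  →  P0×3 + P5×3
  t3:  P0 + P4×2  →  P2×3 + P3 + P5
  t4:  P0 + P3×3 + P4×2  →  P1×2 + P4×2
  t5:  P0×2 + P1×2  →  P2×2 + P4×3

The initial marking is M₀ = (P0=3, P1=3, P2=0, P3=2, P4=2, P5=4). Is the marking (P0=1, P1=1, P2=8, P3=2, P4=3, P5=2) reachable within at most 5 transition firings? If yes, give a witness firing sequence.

YES — reachable via ⟨t1, t1, t5⟩ (3 firings)

step 1: fire t1:  (P0=3, P1=3, P2=0, P3=2, P4=2, P5=4) → (P0=3, P1=3, P2=3, P3=2, P4=1, P5=3)
step 2: fire t1:  (P0=3, P1=3, P2=3, P3=2, P4=1, P5=3) → (P0=3, P1=3, P2=6, P3=2, P4=0, P5=2)
step 3: fire t5:  (P0=3, P1=3, P2=6, P3=2, P4=0, P5=2) → (P0=1, P1=1, P2=8, P3=2, P4=3, P5=2)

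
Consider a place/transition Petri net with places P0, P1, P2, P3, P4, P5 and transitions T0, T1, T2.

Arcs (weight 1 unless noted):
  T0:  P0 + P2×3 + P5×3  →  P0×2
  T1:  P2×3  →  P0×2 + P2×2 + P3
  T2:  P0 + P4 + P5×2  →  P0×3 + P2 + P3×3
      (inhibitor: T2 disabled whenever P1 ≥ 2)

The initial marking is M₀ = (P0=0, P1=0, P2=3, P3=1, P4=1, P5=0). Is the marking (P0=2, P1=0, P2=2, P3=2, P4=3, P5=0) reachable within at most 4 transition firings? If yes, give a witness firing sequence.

NO — not reachable within 4 firings

depth 0: 1 marking
depth 1: 2 markings reached so far
depth 2: 2 markings reached so far
(frontier empty at depth 2; search complete)
target is not among the 2 markings reachable within 4 steps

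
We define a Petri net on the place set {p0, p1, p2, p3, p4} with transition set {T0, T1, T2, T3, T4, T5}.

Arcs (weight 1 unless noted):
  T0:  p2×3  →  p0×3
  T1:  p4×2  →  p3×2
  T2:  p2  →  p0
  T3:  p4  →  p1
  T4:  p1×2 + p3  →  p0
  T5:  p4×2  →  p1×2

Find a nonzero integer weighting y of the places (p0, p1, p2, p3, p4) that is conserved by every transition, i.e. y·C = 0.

Incidence matrix C (rows=places, cols=transitions):
       T0   T1   T2   T3   T4   T5
   p0   3    0    1    0    1    0
   p1   0    0    0    1   -2    2
   p2  -3    0   -1    0    0    0
   p3   0    2    0    0   -1    0
   p4   0   -2    0   -1    0   -2

Candidate y = [3, 1, 3, 1, 1]; check y·C column-wise:
  col T0: 3·3 + 1·0 + 3·-3 + 1·0 + 1·0 = 0
  col T1: 3·0 + 1·0 + 3·0 + 1·2 + 1·-2 = 0
  col T2: 3·1 + 1·0 + 3·-1 + 1·0 + 1·0 = 0
  col T3: 3·0 + 1·1 + 3·0 + 1·0 + 1·-1 = 0
  col T4: 3·1 + 1·-2 + 3·0 + 1·-1 + 1·0 = 0
  col T5: 3·0 + 1·2 + 3·0 + 1·0 + 1·-2 = 0

y = (p0:3, p1:1, p2:3, p3:1, p4:1)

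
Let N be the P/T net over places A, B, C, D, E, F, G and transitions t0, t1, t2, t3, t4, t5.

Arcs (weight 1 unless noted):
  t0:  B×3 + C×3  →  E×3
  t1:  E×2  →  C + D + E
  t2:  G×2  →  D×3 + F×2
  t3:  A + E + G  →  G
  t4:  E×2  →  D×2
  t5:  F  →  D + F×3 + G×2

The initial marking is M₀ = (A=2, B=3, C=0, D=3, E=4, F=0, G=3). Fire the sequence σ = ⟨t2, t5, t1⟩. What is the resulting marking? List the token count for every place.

(A=2, B=3, C=1, D=8, E=3, F=4, G=3)

step 1: fire t2:  (A=2, B=3, C=0, D=3, E=4, F=0, G=3) → (A=2, B=3, C=0, D=6, E=4, F=2, G=1)
step 2: fire t5:  (A=2, B=3, C=0, D=6, E=4, F=2, G=1) → (A=2, B=3, C=0, D=7, E=4, F=4, G=3)
step 3: fire t1:  (A=2, B=3, C=0, D=7, E=4, F=4, G=3) → (A=2, B=3, C=1, D=8, E=3, F=4, G=3)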